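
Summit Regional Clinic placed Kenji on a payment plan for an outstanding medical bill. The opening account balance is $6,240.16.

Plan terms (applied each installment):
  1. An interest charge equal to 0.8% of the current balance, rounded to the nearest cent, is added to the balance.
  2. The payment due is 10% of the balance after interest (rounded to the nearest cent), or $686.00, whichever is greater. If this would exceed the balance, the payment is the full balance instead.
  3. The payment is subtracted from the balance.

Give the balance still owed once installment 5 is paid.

# | Opening | Interest | Payment | End bal
1 | $6,240.16 | $49.92 | $686.00 | $5,604.08
2 | $5,604.08 | $44.83 | $686.00 | $4,962.91
3 | $4,962.91 | $39.70 | $686.00 | $4,316.61
4 | $4,316.61 | $34.53 | $686.00 | $3,665.14
5 | $3,665.14 | $29.32 | $686.00 | $3,008.46

$3,008.46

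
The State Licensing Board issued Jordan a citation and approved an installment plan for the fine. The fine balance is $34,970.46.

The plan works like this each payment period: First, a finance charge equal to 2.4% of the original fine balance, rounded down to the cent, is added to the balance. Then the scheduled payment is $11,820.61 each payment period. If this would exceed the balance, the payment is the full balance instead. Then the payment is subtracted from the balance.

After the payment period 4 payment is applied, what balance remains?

$0.00

Payment period 1: opening $34,970.46; interest $839.29 → $35,809.75; payment $11,820.61; balance $23,989.14
Payment period 2: opening $23,989.14; interest $839.29 → $24,828.43; payment $11,820.61; balance $13,007.82
Payment period 3: opening $13,007.82; interest $839.29 → $13,847.11; payment $11,820.61; balance $2,026.50
Payment period 4: opening $2,026.50; interest $839.29 → $2,865.79; payment $2,865.79; balance $0.00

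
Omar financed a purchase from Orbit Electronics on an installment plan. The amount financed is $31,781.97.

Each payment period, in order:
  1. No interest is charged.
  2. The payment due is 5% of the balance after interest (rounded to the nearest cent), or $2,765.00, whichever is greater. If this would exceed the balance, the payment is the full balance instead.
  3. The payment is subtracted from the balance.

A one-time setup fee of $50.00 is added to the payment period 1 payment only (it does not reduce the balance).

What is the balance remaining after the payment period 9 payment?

# | Opening | Payment | Fee | End bal
1 | $31,781.97 | $2,765.00 | $50.00 | $29,016.97
2 | $29,016.97 | $2,765.00 | — | $26,251.97
3 | $26,251.97 | $2,765.00 | — | $23,486.97
4 | $23,486.97 | $2,765.00 | — | $20,721.97
5 | $20,721.97 | $2,765.00 | — | $17,956.97
6 | $17,956.97 | $2,765.00 | — | $15,191.97
7 | $15,191.97 | $2,765.00 | — | $12,426.97
8 | $12,426.97 | $2,765.00 | — | $9,661.97
9 | $9,661.97 | $2,765.00 | — | $6,896.97

$6,896.97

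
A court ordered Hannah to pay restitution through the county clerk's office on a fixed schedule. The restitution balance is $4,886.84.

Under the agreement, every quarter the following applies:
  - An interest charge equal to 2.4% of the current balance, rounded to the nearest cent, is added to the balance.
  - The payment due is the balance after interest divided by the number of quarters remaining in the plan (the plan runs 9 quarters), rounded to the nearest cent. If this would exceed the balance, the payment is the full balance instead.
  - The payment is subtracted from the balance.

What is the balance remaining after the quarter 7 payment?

Quarter 1: $4,886.84 +$117.28 interest = $5,004.12; pay $556.01 → $4,448.11
Quarter 2: $4,448.11 +$106.75 interest = $4,554.86; pay $569.36 → $3,985.50
Quarter 3: $3,985.50 +$95.65 interest = $4,081.15; pay $583.02 → $3,498.13
Quarter 4: $3,498.13 +$83.96 interest = $3,582.09; pay $597.02 → $2,985.07
Quarter 5: $2,985.07 +$71.64 interest = $3,056.71; pay $611.34 → $2,445.37
Quarter 6: $2,445.37 +$58.69 interest = $2,504.06; pay $626.02 → $1,878.04
Quarter 7: $1,878.04 +$45.07 interest = $1,923.11; pay $641.04 → $1,282.07

$1,282.07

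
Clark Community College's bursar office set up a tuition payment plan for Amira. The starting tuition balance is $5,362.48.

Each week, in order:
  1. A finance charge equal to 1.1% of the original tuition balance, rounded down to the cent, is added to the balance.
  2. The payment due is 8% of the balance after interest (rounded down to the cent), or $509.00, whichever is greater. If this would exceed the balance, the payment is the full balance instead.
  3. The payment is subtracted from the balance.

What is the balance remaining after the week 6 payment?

# | Opening | Interest | Payment | End bal
1 | $5,362.48 | $58.98 | $509.00 | $4,912.46
2 | $4,912.46 | $58.98 | $509.00 | $4,462.44
3 | $4,462.44 | $58.98 | $509.00 | $4,012.42
4 | $4,012.42 | $58.98 | $509.00 | $3,562.40
5 | $3,562.40 | $58.98 | $509.00 | $3,112.38
6 | $3,112.38 | $58.98 | $509.00 | $2,662.36

$2,662.36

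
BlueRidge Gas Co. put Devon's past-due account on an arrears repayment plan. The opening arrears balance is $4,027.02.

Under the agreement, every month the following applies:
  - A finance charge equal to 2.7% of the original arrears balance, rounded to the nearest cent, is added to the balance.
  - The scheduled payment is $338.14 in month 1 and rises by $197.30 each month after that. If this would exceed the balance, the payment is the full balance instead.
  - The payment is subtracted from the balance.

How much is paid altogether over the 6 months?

$4,679.40

Month 1: opening $4,027.02; interest $108.73 → $4,135.75; payment $338.14; balance $3,797.61
Month 2: opening $3,797.61; interest $108.73 → $3,906.34; payment $535.44; balance $3,370.90
Month 3: opening $3,370.90; interest $108.73 → $3,479.63; payment $732.74; balance $2,746.89
Month 4: opening $2,746.89; interest $108.73 → $2,855.62; payment $930.04; balance $1,925.58
Month 5: opening $1,925.58; interest $108.73 → $2,034.31; payment $1,127.34; balance $906.97
Month 6: opening $906.97; interest $108.73 → $1,015.70; payment $1,015.70; balance $0.00
Total paid: $4,679.40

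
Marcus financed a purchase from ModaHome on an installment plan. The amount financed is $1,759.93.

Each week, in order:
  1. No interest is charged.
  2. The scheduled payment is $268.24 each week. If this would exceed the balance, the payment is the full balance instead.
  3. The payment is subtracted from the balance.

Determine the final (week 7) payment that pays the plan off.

$150.49

Week 1: opening $1,759.93; payment $268.24; balance $1,491.69
Week 2: opening $1,491.69; payment $268.24; balance $1,223.45
Week 3: opening $1,223.45; payment $268.24; balance $955.21
Week 4: opening $955.21; payment $268.24; balance $686.97
Week 5: opening $686.97; payment $268.24; balance $418.73
Week 6: opening $418.73; payment $268.24; balance $150.49
Week 7: opening $150.49; payment $150.49; balance $0.00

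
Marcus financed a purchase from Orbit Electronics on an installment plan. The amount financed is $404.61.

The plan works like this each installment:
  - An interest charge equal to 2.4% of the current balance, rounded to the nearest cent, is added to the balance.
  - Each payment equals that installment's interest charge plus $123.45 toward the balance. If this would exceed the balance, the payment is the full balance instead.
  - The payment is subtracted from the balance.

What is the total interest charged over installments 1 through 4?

Installment 1: opening $404.61; interest $9.71 → $414.32; payment $133.16; balance $281.16
Installment 2: opening $281.16; interest $6.75 → $287.91; payment $130.20; balance $157.71
Installment 3: opening $157.71; interest $3.79 → $161.50; payment $127.24; balance $34.26
Installment 4: opening $34.26; interest $0.82 → $35.08; payment $35.08; balance $0.00
Total interest: $9.71 + $6.75 + $3.79 + $0.82 = $21.07

$21.07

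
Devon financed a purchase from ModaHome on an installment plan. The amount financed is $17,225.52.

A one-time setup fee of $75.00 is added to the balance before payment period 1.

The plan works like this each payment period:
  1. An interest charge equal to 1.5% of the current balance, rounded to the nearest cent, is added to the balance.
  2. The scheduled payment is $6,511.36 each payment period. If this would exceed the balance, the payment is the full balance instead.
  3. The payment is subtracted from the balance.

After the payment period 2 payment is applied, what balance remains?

Payment period 1: $17,300.52 +$259.51 interest = $17,560.03; pay $6,511.36 → $11,048.67
Payment period 2: $11,048.67 +$165.73 interest = $11,214.40; pay $6,511.36 → $4,703.04

$4,703.04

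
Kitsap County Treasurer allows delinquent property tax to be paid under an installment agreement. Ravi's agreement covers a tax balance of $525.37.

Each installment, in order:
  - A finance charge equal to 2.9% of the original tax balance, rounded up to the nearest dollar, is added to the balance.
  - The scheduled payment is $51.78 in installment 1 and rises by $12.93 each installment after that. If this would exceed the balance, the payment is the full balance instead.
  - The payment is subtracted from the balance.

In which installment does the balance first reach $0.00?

8

# | Opening | Interest | Payment | End bal
1 | $525.37 | $16.00 | $51.78 | $489.59
2 | $489.59 | $16.00 | $64.71 | $440.88
3 | $440.88 | $16.00 | $77.64 | $379.24
4 | $379.24 | $16.00 | $90.57 | $304.67
5 | $304.67 | $16.00 | $103.50 | $217.17
6 | $217.17 | $16.00 | $116.43 | $116.74
7 | $116.74 | $16.00 | $129.36 | $3.38
8 | $3.38 | $16.00 | $19.38 | $0.00
Balance reaches $0.00 in installment 8.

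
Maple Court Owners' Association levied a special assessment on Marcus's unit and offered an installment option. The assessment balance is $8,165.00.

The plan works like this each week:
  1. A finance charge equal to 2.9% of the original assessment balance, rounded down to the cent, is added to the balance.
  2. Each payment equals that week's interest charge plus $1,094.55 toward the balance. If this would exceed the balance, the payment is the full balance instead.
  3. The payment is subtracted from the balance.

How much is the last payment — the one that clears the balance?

Week 1: opening $8,165.00; interest $236.78 → $8,401.78; payment $1,331.33; balance $7,070.45
Week 2: opening $7,070.45; interest $236.78 → $7,307.23; payment $1,331.33; balance $5,975.90
Week 3: opening $5,975.90; interest $236.78 → $6,212.68; payment $1,331.33; balance $4,881.35
Week 4: opening $4,881.35; interest $236.78 → $5,118.13; payment $1,331.33; balance $3,786.80
Week 5: opening $3,786.80; interest $236.78 → $4,023.58; payment $1,331.33; balance $2,692.25
Week 6: opening $2,692.25; interest $236.78 → $2,929.03; payment $1,331.33; balance $1,597.70
Week 7: opening $1,597.70; interest $236.78 → $1,834.48; payment $1,331.33; balance $503.15
Week 8: opening $503.15; interest $236.78 → $739.93; payment $739.93; balance $0.00

$739.93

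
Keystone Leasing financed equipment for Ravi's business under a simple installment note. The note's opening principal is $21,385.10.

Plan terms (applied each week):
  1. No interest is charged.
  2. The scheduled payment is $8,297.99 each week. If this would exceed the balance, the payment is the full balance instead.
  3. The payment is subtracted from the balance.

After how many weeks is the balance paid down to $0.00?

# | Opening | Payment | End bal
1 | $21,385.10 | $8,297.99 | $13,087.11
2 | $13,087.11 | $8,297.99 | $4,789.12
3 | $4,789.12 | $4,789.12 | $0.00
Balance reaches $0.00 in week 3.

3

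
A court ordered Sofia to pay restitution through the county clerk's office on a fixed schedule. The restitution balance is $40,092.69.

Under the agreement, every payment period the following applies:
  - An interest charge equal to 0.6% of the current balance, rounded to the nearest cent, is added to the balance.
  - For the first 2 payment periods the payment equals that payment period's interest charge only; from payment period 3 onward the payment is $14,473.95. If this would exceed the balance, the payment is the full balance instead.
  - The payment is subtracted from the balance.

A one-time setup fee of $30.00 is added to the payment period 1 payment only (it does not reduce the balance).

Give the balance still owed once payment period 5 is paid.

Payment period 1: $40,092.69 +$240.56 interest = $40,333.25; pay $240.56 (+ $30.00 fee) → $40,092.69
Payment period 2: $40,092.69 +$240.56 interest = $40,333.25; pay $240.56 → $40,092.69
Payment period 3: $40,092.69 +$240.56 interest = $40,333.25; pay $14,473.95 → $25,859.30
Payment period 4: $25,859.30 +$155.16 interest = $26,014.46; pay $14,473.95 → $11,540.51
Payment period 5: $11,540.51 +$69.24 interest = $11,609.75; pay $11,609.75 → $0.00

$0.00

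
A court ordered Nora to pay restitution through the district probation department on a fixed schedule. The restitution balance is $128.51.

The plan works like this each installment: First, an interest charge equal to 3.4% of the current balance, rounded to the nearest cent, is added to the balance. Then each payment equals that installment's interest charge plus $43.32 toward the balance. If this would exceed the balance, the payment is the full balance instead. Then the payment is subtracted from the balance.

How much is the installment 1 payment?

$47.69

Installment 1: opening $128.51; interest $4.37 → $132.88; payment $47.69; balance $85.19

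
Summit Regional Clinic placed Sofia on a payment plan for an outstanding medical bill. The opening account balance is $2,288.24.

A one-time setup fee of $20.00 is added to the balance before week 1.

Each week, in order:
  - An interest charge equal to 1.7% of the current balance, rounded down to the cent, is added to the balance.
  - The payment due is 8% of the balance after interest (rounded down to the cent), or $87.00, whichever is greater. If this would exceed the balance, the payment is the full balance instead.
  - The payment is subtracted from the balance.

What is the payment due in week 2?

Week 1: $2,308.24 +$39.24 interest = $2,347.48; pay $187.79 → $2,159.69
Week 2: $2,159.69 +$36.71 interest = $2,196.40; pay $175.71 → $2,020.69

$175.71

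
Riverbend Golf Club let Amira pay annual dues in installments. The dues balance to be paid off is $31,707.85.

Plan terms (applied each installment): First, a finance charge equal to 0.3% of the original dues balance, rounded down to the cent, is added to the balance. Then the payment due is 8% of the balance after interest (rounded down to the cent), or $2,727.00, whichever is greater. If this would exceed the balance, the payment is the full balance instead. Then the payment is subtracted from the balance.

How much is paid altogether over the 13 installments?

# | Opening | Interest | Payment | End bal
1 | $31,707.85 | $95.12 | $2,727.00 | $29,075.97
2 | $29,075.97 | $95.12 | $2,727.00 | $26,444.09
3 | $26,444.09 | $95.12 | $2,727.00 | $23,812.21
4 | $23,812.21 | $95.12 | $2,727.00 | $21,180.33
5 | $21,180.33 | $95.12 | $2,727.00 | $18,548.45
6 | $18,548.45 | $95.12 | $2,727.00 | $15,916.57
7 | $15,916.57 | $95.12 | $2,727.00 | $13,284.69
8 | $13,284.69 | $95.12 | $2,727.00 | $10,652.81
9 | $10,652.81 | $95.12 | $2,727.00 | $8,020.93
10 | $8,020.93 | $95.12 | $2,727.00 | $5,389.05
11 | $5,389.05 | $95.12 | $2,727.00 | $2,757.17
12 | $2,757.17 | $95.12 | $2,727.00 | $125.29
13 | $125.29 | $95.12 | $220.41 | $0.00
Total paid: $32,944.41

$32,944.41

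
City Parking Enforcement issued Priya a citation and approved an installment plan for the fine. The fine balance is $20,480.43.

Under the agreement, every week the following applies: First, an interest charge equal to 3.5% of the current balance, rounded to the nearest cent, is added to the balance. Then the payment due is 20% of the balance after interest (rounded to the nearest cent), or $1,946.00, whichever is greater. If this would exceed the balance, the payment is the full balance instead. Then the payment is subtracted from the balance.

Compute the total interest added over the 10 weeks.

Week 1: $20,480.43 +$716.82 interest = $21,197.25; pay $4,239.45 → $16,957.80
Week 2: $16,957.80 +$593.52 interest = $17,551.32; pay $3,510.26 → $14,041.06
Week 3: $14,041.06 +$491.44 interest = $14,532.50; pay $2,906.50 → $11,626.00
Week 4: $11,626.00 +$406.91 interest = $12,032.91; pay $2,406.58 → $9,626.33
Week 5: $9,626.33 +$336.92 interest = $9,963.25; pay $1,992.65 → $7,970.60
Week 6: $7,970.60 +$278.97 interest = $8,249.57; pay $1,946.00 → $6,303.57
Week 7: $6,303.57 +$220.62 interest = $6,524.19; pay $1,946.00 → $4,578.19
Week 8: $4,578.19 +$160.24 interest = $4,738.43; pay $1,946.00 → $2,792.43
Week 9: $2,792.43 +$97.74 interest = $2,890.17; pay $1,946.00 → $944.17
Week 10: $944.17 +$33.05 interest = $977.22; pay $977.22 → $0.00
Total interest: $716.82 + $593.52 + $491.44 + $406.91 + $336.92 + $278.97 + $220.62 + $160.24 + $97.74 + $33.05 = $3,336.23

$3,336.23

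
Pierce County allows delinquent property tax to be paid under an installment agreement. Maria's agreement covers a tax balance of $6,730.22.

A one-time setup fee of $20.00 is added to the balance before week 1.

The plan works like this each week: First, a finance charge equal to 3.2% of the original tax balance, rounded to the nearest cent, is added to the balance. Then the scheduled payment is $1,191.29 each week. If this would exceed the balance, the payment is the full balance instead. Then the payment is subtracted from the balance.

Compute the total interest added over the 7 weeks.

# | Opening | Interest | Payment | End bal
1 | $6,750.22 | $215.37 | $1,191.29 | $5,774.30
2 | $5,774.30 | $215.37 | $1,191.29 | $4,798.38
3 | $4,798.38 | $215.37 | $1,191.29 | $3,822.46
4 | $3,822.46 | $215.37 | $1,191.29 | $2,846.54
5 | $2,846.54 | $215.37 | $1,191.29 | $1,870.62
6 | $1,870.62 | $215.37 | $1,191.29 | $894.70
7 | $894.70 | $215.37 | $1,110.07 | $0.00
Total interest: $215.37 + $215.37 + $215.37 + $215.37 + $215.37 + $215.37 + $215.37 = $1,507.59

$1,507.59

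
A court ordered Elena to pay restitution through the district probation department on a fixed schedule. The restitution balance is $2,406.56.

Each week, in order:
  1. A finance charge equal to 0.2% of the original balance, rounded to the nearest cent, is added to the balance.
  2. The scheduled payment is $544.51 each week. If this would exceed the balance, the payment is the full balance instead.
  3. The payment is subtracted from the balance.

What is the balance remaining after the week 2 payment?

$1,327.16

Week 1: $2,406.56 +$4.81 interest = $2,411.37; pay $544.51 → $1,866.86
Week 2: $1,866.86 +$4.81 interest = $1,871.67; pay $544.51 → $1,327.16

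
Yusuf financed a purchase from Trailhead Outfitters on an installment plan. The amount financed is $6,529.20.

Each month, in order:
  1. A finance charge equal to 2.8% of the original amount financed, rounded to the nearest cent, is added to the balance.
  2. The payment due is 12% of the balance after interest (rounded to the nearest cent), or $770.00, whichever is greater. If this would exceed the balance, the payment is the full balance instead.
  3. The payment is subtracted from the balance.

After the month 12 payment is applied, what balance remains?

$0.00

Month 1: opening $6,529.20; interest $182.82 → $6,712.02; payment $805.44; balance $5,906.58
Month 2: opening $5,906.58; interest $182.82 → $6,089.40; payment $770.00; balance $5,319.40
Month 3: opening $5,319.40; interest $182.82 → $5,502.22; payment $770.00; balance $4,732.22
Month 4: opening $4,732.22; interest $182.82 → $4,915.04; payment $770.00; balance $4,145.04
Month 5: opening $4,145.04; interest $182.82 → $4,327.86; payment $770.00; balance $3,557.86
Month 6: opening $3,557.86; interest $182.82 → $3,740.68; payment $770.00; balance $2,970.68
Month 7: opening $2,970.68; interest $182.82 → $3,153.50; payment $770.00; balance $2,383.50
Month 8: opening $2,383.50; interest $182.82 → $2,566.32; payment $770.00; balance $1,796.32
Month 9: opening $1,796.32; interest $182.82 → $1,979.14; payment $770.00; balance $1,209.14
Month 10: opening $1,209.14; interest $182.82 → $1,391.96; payment $770.00; balance $621.96
Month 11: opening $621.96; interest $182.82 → $804.78; payment $770.00; balance $34.78
Month 12: opening $34.78; interest $182.82 → $217.60; payment $217.60; balance $0.00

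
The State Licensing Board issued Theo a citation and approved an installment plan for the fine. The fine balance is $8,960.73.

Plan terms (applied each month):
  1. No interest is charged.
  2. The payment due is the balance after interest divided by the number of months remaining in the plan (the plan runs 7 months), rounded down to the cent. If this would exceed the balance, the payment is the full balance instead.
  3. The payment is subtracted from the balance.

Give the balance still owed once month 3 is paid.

Month 1: opening $8,960.73; payment $1,280.10; balance $7,680.63
Month 2: opening $7,680.63; payment $1,280.10; balance $6,400.53
Month 3: opening $6,400.53; payment $1,280.10; balance $5,120.43

$5,120.43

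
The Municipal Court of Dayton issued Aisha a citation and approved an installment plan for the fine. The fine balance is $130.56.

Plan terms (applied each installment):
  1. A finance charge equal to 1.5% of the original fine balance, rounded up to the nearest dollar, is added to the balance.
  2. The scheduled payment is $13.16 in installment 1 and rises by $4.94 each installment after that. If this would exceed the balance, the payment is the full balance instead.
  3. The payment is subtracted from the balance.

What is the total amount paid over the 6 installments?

Installment 1: $130.56 +$2.00 interest = $132.56; pay $13.16 → $119.40
Installment 2: $119.40 +$2.00 interest = $121.40; pay $18.10 → $103.30
Installment 3: $103.30 +$2.00 interest = $105.30; pay $23.04 → $82.26
Installment 4: $82.26 +$2.00 interest = $84.26; pay $27.98 → $56.28
Installment 5: $56.28 +$2.00 interest = $58.28; pay $32.92 → $25.36
Installment 6: $25.36 +$2.00 interest = $27.36; pay $27.36 → $0.00
Total paid: $142.56

$142.56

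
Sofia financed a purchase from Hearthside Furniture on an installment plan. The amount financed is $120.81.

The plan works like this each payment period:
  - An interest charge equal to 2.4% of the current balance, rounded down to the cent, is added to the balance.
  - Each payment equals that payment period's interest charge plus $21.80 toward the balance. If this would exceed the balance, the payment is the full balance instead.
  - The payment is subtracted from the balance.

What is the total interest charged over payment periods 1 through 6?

$9.51

Payment period 1: opening $120.81; interest $2.89 → $123.70; payment $24.69; balance $99.01
Payment period 2: opening $99.01; interest $2.37 → $101.38; payment $24.17; balance $77.21
Payment period 3: opening $77.21; interest $1.85 → $79.06; payment $23.65; balance $55.41
Payment period 4: opening $55.41; interest $1.32 → $56.73; payment $23.12; balance $33.61
Payment period 5: opening $33.61; interest $0.80 → $34.41; payment $22.60; balance $11.81
Payment period 6: opening $11.81; interest $0.28 → $12.09; payment $12.09; balance $0.00
Total interest: $2.89 + $2.37 + $1.85 + $1.32 + $0.80 + $0.28 = $9.51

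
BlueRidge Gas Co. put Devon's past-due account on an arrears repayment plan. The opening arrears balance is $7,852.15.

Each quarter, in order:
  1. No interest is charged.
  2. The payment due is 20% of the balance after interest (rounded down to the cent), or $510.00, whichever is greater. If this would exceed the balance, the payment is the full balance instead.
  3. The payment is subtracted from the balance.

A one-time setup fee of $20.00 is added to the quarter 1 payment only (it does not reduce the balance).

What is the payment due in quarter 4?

$804.06

Quarter 1: opening $7,852.15; payment $1,570.43 (+ $20.00 fee); balance $6,281.72
Quarter 2: opening $6,281.72; payment $1,256.34; balance $5,025.38
Quarter 3: opening $5,025.38; payment $1,005.07; balance $4,020.31
Quarter 4: opening $4,020.31; payment $804.06; balance $3,216.25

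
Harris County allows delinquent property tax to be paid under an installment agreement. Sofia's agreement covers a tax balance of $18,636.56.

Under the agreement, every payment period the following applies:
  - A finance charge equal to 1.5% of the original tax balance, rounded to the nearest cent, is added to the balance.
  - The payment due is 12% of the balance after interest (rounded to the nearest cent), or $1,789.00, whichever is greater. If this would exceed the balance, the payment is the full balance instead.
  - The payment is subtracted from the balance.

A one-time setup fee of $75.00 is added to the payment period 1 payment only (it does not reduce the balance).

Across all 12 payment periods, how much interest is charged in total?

# | Opening | Interest | Payment | Fee | End bal
1 | $18,636.56 | $279.55 | $2,269.93 | $75.00 | $16,646.18
2 | $16,646.18 | $279.55 | $2,031.09 | — | $14,894.64
3 | $14,894.64 | $279.55 | $1,820.90 | — | $13,353.29
4 | $13,353.29 | $279.55 | $1,789.00 | — | $11,843.84
5 | $11,843.84 | $279.55 | $1,789.00 | — | $10,334.39
6 | $10,334.39 | $279.55 | $1,789.00 | — | $8,824.94
7 | $8,824.94 | $279.55 | $1,789.00 | — | $7,315.49
8 | $7,315.49 | $279.55 | $1,789.00 | — | $5,806.04
9 | $5,806.04 | $279.55 | $1,789.00 | — | $4,296.59
10 | $4,296.59 | $279.55 | $1,789.00 | — | $2,787.14
11 | $2,787.14 | $279.55 | $1,789.00 | — | $1,277.69
12 | $1,277.69 | $279.55 | $1,557.24 | — | $0.00
Total interest: $279.55 + $279.55 + $279.55 + $279.55 + $279.55 + $279.55 + $279.55 + $279.55 + $279.55 + $279.55 + $279.55 + $279.55 = $3,354.60

$3,354.60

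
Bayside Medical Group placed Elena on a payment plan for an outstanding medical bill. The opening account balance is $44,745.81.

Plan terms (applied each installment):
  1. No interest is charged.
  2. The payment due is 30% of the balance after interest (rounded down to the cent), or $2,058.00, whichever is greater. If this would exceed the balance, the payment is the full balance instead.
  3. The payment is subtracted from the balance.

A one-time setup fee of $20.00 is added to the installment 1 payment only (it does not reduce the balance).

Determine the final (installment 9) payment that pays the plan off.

$1,148.31

Installment 1: opening $44,745.81; payment $13,423.74 (+ $20.00 fee); balance $31,322.07
Installment 2: opening $31,322.07; payment $9,396.62; balance $21,925.45
Installment 3: opening $21,925.45; payment $6,577.63; balance $15,347.82
Installment 4: opening $15,347.82; payment $4,604.34; balance $10,743.48
Installment 5: opening $10,743.48; payment $3,223.04; balance $7,520.44
Installment 6: opening $7,520.44; payment $2,256.13; balance $5,264.31
Installment 7: opening $5,264.31; payment $2,058.00; balance $3,206.31
Installment 8: opening $3,206.31; payment $2,058.00; balance $1,148.31
Installment 9: opening $1,148.31; payment $1,148.31; balance $0.00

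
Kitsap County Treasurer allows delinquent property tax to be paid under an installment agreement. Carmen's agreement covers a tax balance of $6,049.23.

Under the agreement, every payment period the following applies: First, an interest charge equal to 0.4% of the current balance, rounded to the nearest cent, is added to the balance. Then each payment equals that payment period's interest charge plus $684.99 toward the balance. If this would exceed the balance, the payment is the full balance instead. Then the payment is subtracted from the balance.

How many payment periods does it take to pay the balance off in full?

Payment period 1: opening $6,049.23; interest $24.20 → $6,073.43; payment $709.19; balance $5,364.24
Payment period 2: opening $5,364.24; interest $21.46 → $5,385.70; payment $706.45; balance $4,679.25
Payment period 3: opening $4,679.25; interest $18.72 → $4,697.97; payment $703.71; balance $3,994.26
Payment period 4: opening $3,994.26; interest $15.98 → $4,010.24; payment $700.97; balance $3,309.27
Payment period 5: opening $3,309.27; interest $13.24 → $3,322.51; payment $698.23; balance $2,624.28
Payment period 6: opening $2,624.28; interest $10.50 → $2,634.78; payment $695.49; balance $1,939.29
Payment period 7: opening $1,939.29; interest $7.76 → $1,947.05; payment $692.75; balance $1,254.30
Payment period 8: opening $1,254.30; interest $5.02 → $1,259.32; payment $690.01; balance $569.31
Payment period 9: opening $569.31; interest $2.28 → $571.59; payment $571.59; balance $0.00
Balance reaches $0.00 in payment period 9.

9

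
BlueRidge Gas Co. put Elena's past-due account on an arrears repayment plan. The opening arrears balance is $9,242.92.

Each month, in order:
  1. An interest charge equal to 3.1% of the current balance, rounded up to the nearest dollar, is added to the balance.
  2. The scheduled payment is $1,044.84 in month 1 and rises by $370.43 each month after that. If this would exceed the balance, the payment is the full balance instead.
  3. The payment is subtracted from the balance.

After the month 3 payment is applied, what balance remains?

$5,776.11

Month 1: $9,242.92 +$287.00 interest = $9,529.92; pay $1,044.84 → $8,485.08
Month 2: $8,485.08 +$264.00 interest = $8,749.08; pay $1,415.27 → $7,333.81
Month 3: $7,333.81 +$228.00 interest = $7,561.81; pay $1,785.70 → $5,776.11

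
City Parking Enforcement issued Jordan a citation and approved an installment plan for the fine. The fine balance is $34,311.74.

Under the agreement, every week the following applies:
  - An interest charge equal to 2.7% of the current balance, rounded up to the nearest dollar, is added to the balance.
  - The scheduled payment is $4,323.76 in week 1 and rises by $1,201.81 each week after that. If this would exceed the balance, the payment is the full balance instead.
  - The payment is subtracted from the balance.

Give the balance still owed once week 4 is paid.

$12,822.84

# | Opening | Interest | Payment | End bal
1 | $34,311.74 | $927.00 | $4,323.76 | $30,914.98
2 | $30,914.98 | $835.00 | $5,525.57 | $26,224.41
3 | $26,224.41 | $709.00 | $6,727.38 | $20,206.03
4 | $20,206.03 | $546.00 | $7,929.19 | $12,822.84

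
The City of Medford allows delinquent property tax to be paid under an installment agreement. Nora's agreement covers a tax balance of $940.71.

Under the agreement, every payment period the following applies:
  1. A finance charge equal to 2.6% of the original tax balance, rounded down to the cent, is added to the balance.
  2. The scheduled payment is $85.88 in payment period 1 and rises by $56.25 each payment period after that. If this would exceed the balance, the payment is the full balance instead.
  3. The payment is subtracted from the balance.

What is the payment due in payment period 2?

# | Opening | Interest | Payment | End bal
1 | $940.71 | $24.45 | $85.88 | $879.28
2 | $879.28 | $24.45 | $142.13 | $761.60

$142.13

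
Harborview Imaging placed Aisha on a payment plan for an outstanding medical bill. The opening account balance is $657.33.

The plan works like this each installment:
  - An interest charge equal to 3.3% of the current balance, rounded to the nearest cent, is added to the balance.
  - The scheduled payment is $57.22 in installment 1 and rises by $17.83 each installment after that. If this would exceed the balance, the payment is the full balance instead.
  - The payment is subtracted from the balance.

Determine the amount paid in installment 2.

$75.05

# | Opening | Interest | Payment | End bal
1 | $657.33 | $21.69 | $57.22 | $621.80
2 | $621.80 | $20.52 | $75.05 | $567.27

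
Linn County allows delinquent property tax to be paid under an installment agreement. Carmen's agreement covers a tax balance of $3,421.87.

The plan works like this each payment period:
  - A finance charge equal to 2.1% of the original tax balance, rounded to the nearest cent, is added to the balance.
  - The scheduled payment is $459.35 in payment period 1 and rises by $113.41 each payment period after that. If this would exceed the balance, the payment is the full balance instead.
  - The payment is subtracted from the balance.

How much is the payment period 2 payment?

$572.76

Payment period 1: opening $3,421.87; interest $71.86 → $3,493.73; payment $459.35; balance $3,034.38
Payment period 2: opening $3,034.38; interest $71.86 → $3,106.24; payment $572.76; balance $2,533.48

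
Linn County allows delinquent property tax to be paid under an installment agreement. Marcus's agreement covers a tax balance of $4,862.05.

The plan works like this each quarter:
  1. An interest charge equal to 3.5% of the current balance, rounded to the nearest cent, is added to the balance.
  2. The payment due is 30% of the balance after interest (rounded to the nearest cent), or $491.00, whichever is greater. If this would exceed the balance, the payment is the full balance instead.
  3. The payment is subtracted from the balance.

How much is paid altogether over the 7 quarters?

$5,403.02

Quarter 1: opening $4,862.05; interest $170.17 → $5,032.22; payment $1,509.67; balance $3,522.55
Quarter 2: opening $3,522.55; interest $123.29 → $3,645.84; payment $1,093.75; balance $2,552.09
Quarter 3: opening $2,552.09; interest $89.32 → $2,641.41; payment $792.42; balance $1,848.99
Quarter 4: opening $1,848.99; interest $64.71 → $1,913.70; payment $574.11; balance $1,339.59
Quarter 5: opening $1,339.59; interest $46.89 → $1,386.48; payment $491.00; balance $895.48
Quarter 6: opening $895.48; interest $31.34 → $926.82; payment $491.00; balance $435.82
Quarter 7: opening $435.82; interest $15.25 → $451.07; payment $451.07; balance $0.00
Total paid: $5,403.02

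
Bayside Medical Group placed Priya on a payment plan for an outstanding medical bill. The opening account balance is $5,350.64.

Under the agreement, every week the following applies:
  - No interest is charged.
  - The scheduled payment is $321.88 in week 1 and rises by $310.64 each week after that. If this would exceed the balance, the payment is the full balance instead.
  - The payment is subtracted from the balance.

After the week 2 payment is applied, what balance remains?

$4,396.24

# | Opening | Payment | End bal
1 | $5,350.64 | $321.88 | $5,028.76
2 | $5,028.76 | $632.52 | $4,396.24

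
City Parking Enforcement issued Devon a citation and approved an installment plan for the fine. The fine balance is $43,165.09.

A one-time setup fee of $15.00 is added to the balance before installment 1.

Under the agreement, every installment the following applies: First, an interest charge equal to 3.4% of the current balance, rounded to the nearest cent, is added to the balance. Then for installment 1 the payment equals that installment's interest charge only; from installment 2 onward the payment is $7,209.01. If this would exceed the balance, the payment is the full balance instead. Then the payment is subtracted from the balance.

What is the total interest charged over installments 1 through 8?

$7,405.65

Installment 1: opening $43,180.09; interest $1,468.12 → $44,648.21; payment $1,468.12; balance $43,180.09
Installment 2: opening $43,180.09; interest $1,468.12 → $44,648.21; payment $7,209.01; balance $37,439.20
Installment 3: opening $37,439.20; interest $1,272.93 → $38,712.13; payment $7,209.01; balance $31,503.12
Installment 4: opening $31,503.12; interest $1,071.11 → $32,574.23; payment $7,209.01; balance $25,365.22
Installment 5: opening $25,365.22; interest $862.42 → $26,227.64; payment $7,209.01; balance $19,018.63
Installment 6: opening $19,018.63; interest $646.63 → $19,665.26; payment $7,209.01; balance $12,456.25
Installment 7: opening $12,456.25; interest $423.51 → $12,879.76; payment $7,209.01; balance $5,670.75
Installment 8: opening $5,670.75; interest $192.81 → $5,863.56; payment $5,863.56; balance $0.00
Total interest: $1,468.12 + $1,468.12 + $1,272.93 + $1,071.11 + $862.42 + $646.63 + $423.51 + $192.81 = $7,405.65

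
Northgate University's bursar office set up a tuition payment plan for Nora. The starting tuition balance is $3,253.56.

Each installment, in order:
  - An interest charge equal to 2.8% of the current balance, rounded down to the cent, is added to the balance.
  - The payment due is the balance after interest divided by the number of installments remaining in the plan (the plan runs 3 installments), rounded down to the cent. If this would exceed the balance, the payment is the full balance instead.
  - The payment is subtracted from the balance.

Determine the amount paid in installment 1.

Installment 1: opening $3,253.56; interest $91.09 → $3,344.65; payment $1,114.88; balance $2,229.77

$1,114.88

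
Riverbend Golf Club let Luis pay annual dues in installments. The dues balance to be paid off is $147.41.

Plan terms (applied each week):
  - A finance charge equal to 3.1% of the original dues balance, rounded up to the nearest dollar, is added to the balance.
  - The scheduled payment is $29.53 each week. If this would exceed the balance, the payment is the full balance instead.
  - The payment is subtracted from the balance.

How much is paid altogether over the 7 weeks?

Week 1: opening $147.41; interest $5.00 → $152.41; payment $29.53; balance $122.88
Week 2: opening $122.88; interest $5.00 → $127.88; payment $29.53; balance $98.35
Week 3: opening $98.35; interest $5.00 → $103.35; payment $29.53; balance $73.82
Week 4: opening $73.82; interest $5.00 → $78.82; payment $29.53; balance $49.29
Week 5: opening $49.29; interest $5.00 → $54.29; payment $29.53; balance $24.76
Week 6: opening $24.76; interest $5.00 → $29.76; payment $29.53; balance $0.23
Week 7: opening $0.23; interest $5.00 → $5.23; payment $5.23; balance $0.00
Total paid: $182.41

$182.41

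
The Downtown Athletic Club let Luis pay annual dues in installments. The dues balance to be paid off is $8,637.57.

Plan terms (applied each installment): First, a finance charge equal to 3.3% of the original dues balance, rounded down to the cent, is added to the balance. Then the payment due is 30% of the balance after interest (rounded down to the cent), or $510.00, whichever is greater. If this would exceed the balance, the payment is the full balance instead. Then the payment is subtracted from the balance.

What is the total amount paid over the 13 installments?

$12,342.96

Installment 1: opening $8,637.57; interest $285.03 → $8,922.60; payment $2,676.78; balance $6,245.82
Installment 2: opening $6,245.82; interest $285.03 → $6,530.85; payment $1,959.25; balance $4,571.60
Installment 3: opening $4,571.60; interest $285.03 → $4,856.63; payment $1,456.98; balance $3,399.65
Installment 4: opening $3,399.65; interest $285.03 → $3,684.68; payment $1,105.40; balance $2,579.28
Installment 5: opening $2,579.28; interest $285.03 → $2,864.31; payment $859.29; balance $2,005.02
Installment 6: opening $2,005.02; interest $285.03 → $2,290.05; payment $687.01; balance $1,603.04
Installment 7: opening $1,603.04; interest $285.03 → $1,888.07; payment $566.42; balance $1,321.65
Installment 8: opening $1,321.65; interest $285.03 → $1,606.68; payment $510.00; balance $1,096.68
Installment 9: opening $1,096.68; interest $285.03 → $1,381.71; payment $510.00; balance $871.71
Installment 10: opening $871.71; interest $285.03 → $1,156.74; payment $510.00; balance $646.74
Installment 11: opening $646.74; interest $285.03 → $931.77; payment $510.00; balance $421.77
Installment 12: opening $421.77; interest $285.03 → $706.80; payment $510.00; balance $196.80
Installment 13: opening $196.80; interest $285.03 → $481.83; payment $481.83; balance $0.00
Total paid: $12,342.96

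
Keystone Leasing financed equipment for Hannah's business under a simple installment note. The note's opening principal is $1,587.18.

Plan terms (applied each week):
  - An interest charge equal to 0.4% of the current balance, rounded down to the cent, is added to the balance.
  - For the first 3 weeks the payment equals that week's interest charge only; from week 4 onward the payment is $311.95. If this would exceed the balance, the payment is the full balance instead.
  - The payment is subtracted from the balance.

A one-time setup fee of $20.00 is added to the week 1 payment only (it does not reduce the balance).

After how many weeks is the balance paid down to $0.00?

9

Week 1: opening $1,587.18; interest $6.34 → $1,593.52; payment $6.34 (+ $20.00 fee); balance $1,587.18
Week 2: opening $1,587.18; interest $6.34 → $1,593.52; payment $6.34; balance $1,587.18
Week 3: opening $1,587.18; interest $6.34 → $1,593.52; payment $6.34; balance $1,587.18
Week 4: opening $1,587.18; interest $6.34 → $1,593.52; payment $311.95; balance $1,281.57
Week 5: opening $1,281.57; interest $5.12 → $1,286.69; payment $311.95; balance $974.74
Week 6: opening $974.74; interest $3.89 → $978.63; payment $311.95; balance $666.68
Week 7: opening $666.68; interest $2.66 → $669.34; payment $311.95; balance $357.39
Week 8: opening $357.39; interest $1.42 → $358.81; payment $311.95; balance $46.86
Week 9: opening $46.86; interest $0.18 → $47.04; payment $47.04; balance $0.00
Balance reaches $0.00 in week 9.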